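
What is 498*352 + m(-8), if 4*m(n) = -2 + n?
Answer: 350587/2 ≈ 1.7529e+5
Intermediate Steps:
m(n) = -½ + n/4 (m(n) = (-2 + n)/4 = -½ + n/4)
498*352 + m(-8) = 498*352 + (-½ + (¼)*(-8)) = 175296 + (-½ - 2) = 175296 - 5/2 = 350587/2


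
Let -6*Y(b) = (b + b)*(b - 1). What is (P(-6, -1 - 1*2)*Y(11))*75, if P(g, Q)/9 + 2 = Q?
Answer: 123750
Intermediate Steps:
Y(b) = -b*(-1 + b)/3 (Y(b) = -(b + b)*(b - 1)/6 = -2*b*(-1 + b)/6 = -b*(-1 + b)/3)
P(g, Q) = -18 + 9*Q
(P(-6, -1 - 1*2)*Y(11))*75 = ((-18 + 9*(-1 - 1*2))*((⅓)*11*(1 - 1*11)))*75 = ((-18 + 9*(-1 - 2))*((⅓)*11*(1 - 11)))*75 = ((-18 + 9*(-3))*((⅓)*11*(-10)))*75 = ((-18 - 27)*(-110/3))*75 = -45*(-110/3)*75 = 1650*75 = 123750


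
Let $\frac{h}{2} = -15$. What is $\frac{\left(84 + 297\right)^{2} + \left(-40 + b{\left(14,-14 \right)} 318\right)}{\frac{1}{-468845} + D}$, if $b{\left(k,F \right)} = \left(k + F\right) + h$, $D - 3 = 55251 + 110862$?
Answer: $\frac{63566473945}{77882656019} \approx 0.81618$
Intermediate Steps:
$h = -30$ ($h = 2 \left(-15\right) = -30$)
$D = 166116$ ($D = 3 + \left(55251 + 110862\right) = 3 + 166113 = 166116$)
$b{\left(k,F \right)} = -30 + F + k$ ($b{\left(k,F \right)} = \left(k + F\right) - 30 = \left(F + k\right) - 30 = -30 + F + k$)
$\frac{\left(84 + 297\right)^{2} + \left(-40 + b{\left(14,-14 \right)} 318\right)}{\frac{1}{-468845} + D} = \frac{\left(84 + 297\right)^{2} + \left(-40 + \left(-30 - 14 + 14\right) 318\right)}{\frac{1}{-468845} + 166116} = \frac{381^{2} - 9580}{- \frac{1}{468845} + 166116} = \frac{145161 - 9580}{\frac{77882656019}{468845}} = \left(145161 - 9580\right) \frac{468845}{77882656019} = 135581 \cdot \frac{468845}{77882656019} = \frac{63566473945}{77882656019}$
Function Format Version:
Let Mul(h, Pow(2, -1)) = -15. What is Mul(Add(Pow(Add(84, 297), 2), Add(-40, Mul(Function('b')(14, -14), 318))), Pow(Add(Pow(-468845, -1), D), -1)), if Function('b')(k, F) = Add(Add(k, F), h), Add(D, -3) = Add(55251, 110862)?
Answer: Rational(63566473945, 77882656019) ≈ 0.81618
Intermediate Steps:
h = -30 (h = Mul(2, -15) = -30)
D = 166116 (D = Add(3, Add(55251, 110862)) = Add(3, 166113) = 166116)
Function('b')(k, F) = Add(-30, F, k) (Function('b')(k, F) = Add(Add(k, F), -30) = Add(Add(F, k), -30) = Add(-30, F, k))
Mul(Add(Pow(Add(84, 297), 2), Add(-40, Mul(Function('b')(14, -14), 318))), Pow(Add(Pow(-468845, -1), D), -1)) = Mul(Add(Pow(Add(84, 297), 2), Add(-40, Mul(Add(-30, -14, 14), 318))), Pow(Add(Pow(-468845, -1), 166116), -1)) = Mul(Add(Pow(381, 2), Add(-40, Mul(-30, 318))), Pow(Add(Rational(-1, 468845), 166116), -1)) = Mul(Add(145161, Add(-40, -9540)), Pow(Rational(77882656019, 468845), -1)) = Mul(Add(145161, -9580), Rational(468845, 77882656019)) = Mul(135581, Rational(468845, 77882656019)) = Rational(63566473945, 77882656019)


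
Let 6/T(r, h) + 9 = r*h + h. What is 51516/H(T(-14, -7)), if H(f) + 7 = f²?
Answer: -43299198/5879 ≈ -7365.1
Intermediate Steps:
T(r, h) = 6/(-9 + h + h*r) (T(r, h) = 6/(-9 + (r*h + h)) = 6/(-9 + (h*r + h)) = 6/(-9 + (h + h*r)) = 6/(-9 + h + h*r))
H(f) = -7 + f²
51516/H(T(-14, -7)) = 51516/(-7 + (6/(-9 - 7 - 7*(-14)))²) = 51516/(-7 + (6/(-9 - 7 + 98))²) = 51516/(-7 + (6/82)²) = 51516/(-7 + (6*(1/82))²) = 51516/(-7 + (3/41)²) = 51516/(-7 + 9/1681) = 51516/(-11758/1681) = 51516*(-1681/11758) = -43299198/5879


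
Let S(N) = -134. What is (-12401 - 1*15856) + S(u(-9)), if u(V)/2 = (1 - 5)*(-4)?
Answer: -28391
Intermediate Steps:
u(V) = 32 (u(V) = 2*((1 - 5)*(-4)) = 2*(-4*(-4)) = 2*16 = 32)
(-12401 - 1*15856) + S(u(-9)) = (-12401 - 1*15856) - 134 = (-12401 - 15856) - 134 = -28257 - 134 = -28391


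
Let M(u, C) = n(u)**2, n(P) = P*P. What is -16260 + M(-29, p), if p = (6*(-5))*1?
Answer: 691021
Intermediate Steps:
n(P) = P**2
p = -30 (p = -30*1 = -30)
M(u, C) = u**4 (M(u, C) = (u**2)**2 = u**4)
-16260 + M(-29, p) = -16260 + (-29)**4 = -16260 + 707281 = 691021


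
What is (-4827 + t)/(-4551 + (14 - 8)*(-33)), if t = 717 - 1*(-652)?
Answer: 3458/4749 ≈ 0.72815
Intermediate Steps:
t = 1369 (t = 717 + 652 = 1369)
(-4827 + t)/(-4551 + (14 - 8)*(-33)) = (-4827 + 1369)/(-4551 + (14 - 8)*(-33)) = -3458/(-4551 + 6*(-33)) = -3458/(-4551 - 198) = -3458/(-4749) = -3458*(-1/4749) = 3458/4749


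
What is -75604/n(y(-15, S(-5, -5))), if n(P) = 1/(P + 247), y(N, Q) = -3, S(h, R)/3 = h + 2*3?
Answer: -18447376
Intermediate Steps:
S(h, R) = 18 + 3*h (S(h, R) = 3*(h + 2*3) = 3*(h + 6) = 3*(6 + h) = 18 + 3*h)
n(P) = 1/(247 + P)
-75604/n(y(-15, S(-5, -5))) = -75604/(1/(247 - 3)) = -75604/(1/244) = -75604/1/244 = -75604*244 = -18447376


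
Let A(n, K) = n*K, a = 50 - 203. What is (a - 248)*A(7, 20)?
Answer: -56140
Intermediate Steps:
a = -153
A(n, K) = K*n
(a - 248)*A(7, 20) = (-153 - 248)*(20*7) = -401*140 = -56140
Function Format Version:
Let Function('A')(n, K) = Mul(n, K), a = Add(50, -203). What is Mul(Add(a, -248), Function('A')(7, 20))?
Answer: -56140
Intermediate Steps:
a = -153
Function('A')(n, K) = Mul(K, n)
Mul(Add(a, -248), Function('A')(7, 20)) = Mul(Add(-153, -248), Mul(20, 7)) = Mul(-401, 140) = -56140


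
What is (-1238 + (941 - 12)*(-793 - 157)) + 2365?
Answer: -881423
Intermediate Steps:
(-1238 + (941 - 12)*(-793 - 157)) + 2365 = (-1238 + 929*(-950)) + 2365 = (-1238 - 882550) + 2365 = -883788 + 2365 = -881423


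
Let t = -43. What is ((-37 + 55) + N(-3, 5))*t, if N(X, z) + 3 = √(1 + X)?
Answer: -645 - 43*I*√2 ≈ -645.0 - 60.811*I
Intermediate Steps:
N(X, z) = -3 + √(1 + X)
((-37 + 55) + N(-3, 5))*t = ((-37 + 55) + (-3 + √(1 - 3)))*(-43) = (18 + (-3 + √(-2)))*(-43) = (18 + (-3 + I*√2))*(-43) = (15 + I*√2)*(-43) = -645 - 43*I*√2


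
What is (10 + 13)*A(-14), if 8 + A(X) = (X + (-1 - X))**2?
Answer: -161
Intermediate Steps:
A(X) = -7 (A(X) = -8 + (X + (-1 - X))**2 = -8 + (-1)**2 = -8 + 1 = -7)
(10 + 13)*A(-14) = (10 + 13)*(-7) = 23*(-7) = -161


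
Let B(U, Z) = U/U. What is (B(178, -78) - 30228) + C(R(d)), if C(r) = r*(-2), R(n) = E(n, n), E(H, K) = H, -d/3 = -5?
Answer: -30257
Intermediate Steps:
B(U, Z) = 1
d = 15 (d = -3*(-5) = 15)
R(n) = n
C(r) = -2*r
(B(178, -78) - 30228) + C(R(d)) = (1 - 30228) - 2*15 = -30227 - 30 = -30257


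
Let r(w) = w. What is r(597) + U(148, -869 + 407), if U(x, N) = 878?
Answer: 1475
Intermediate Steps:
r(597) + U(148, -869 + 407) = 597 + 878 = 1475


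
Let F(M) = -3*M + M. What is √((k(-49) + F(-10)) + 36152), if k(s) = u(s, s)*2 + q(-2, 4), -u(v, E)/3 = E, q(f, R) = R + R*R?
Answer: 3*√4054 ≈ 191.01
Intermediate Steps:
F(M) = -2*M
q(f, R) = R + R²
u(v, E) = -3*E
k(s) = 20 - 6*s (k(s) = -3*s*2 + 4*(1 + 4) = -6*s + 4*5 = -6*s + 20 = 20 - 6*s)
√((k(-49) + F(-10)) + 36152) = √(((20 - 6*(-49)) - 2*(-10)) + 36152) = √(((20 + 294) + 20) + 36152) = √((314 + 20) + 36152) = √(334 + 36152) = √36486 = 3*√4054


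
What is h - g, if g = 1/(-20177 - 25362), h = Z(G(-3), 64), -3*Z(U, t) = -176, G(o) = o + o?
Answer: 8014867/136617 ≈ 58.667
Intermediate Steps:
G(o) = 2*o
Z(U, t) = 176/3 (Z(U, t) = -1/3*(-176) = 176/3)
h = 176/3 ≈ 58.667
g = -1/45539 (g = 1/(-45539) = -1/45539 ≈ -2.1959e-5)
h - g = 176/3 - 1*(-1/45539) = 176/3 + 1/45539 = 8014867/136617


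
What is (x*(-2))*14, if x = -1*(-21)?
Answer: -588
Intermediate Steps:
x = 21
(x*(-2))*14 = (21*(-2))*14 = -42*14 = -588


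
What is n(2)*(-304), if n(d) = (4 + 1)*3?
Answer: -4560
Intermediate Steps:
n(d) = 15 (n(d) = 5*3 = 15)
n(2)*(-304) = 15*(-304) = -4560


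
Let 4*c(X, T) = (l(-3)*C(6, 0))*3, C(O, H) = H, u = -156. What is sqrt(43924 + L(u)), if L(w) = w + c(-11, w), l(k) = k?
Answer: 2*sqrt(10942) ≈ 209.21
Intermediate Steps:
c(X, T) = 0 (c(X, T) = (-3*0*3)/4 = (0*3)/4 = (1/4)*0 = 0)
L(w) = w (L(w) = w + 0 = w)
sqrt(43924 + L(u)) = sqrt(43924 - 156) = sqrt(43768) = 2*sqrt(10942)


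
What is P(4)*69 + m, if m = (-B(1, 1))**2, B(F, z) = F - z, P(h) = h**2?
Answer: 1104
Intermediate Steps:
m = 0 (m = (-(1 - 1*1))**2 = (-(1 - 1))**2 = (-1*0)**2 = 0**2 = 0)
P(4)*69 + m = 4**2*69 + 0 = 16*69 + 0 = 1104 + 0 = 1104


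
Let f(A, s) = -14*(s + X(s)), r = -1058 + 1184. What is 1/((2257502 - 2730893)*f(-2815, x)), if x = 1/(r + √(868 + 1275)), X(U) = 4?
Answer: 27529/731464364169 + √2143/1462928728338 ≈ 3.7667e-8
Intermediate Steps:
r = 126
x = 1/(126 + √2143) (x = 1/(126 + √(868 + 1275)) = 1/(126 + √2143) ≈ 0.0058041)
f(A, s) = -56 - 14*s (f(A, s) = -14*(s + 4) = -14*(4 + s) = -56 - 14*s)
1/((2257502 - 2730893)*f(-2815, x)) = 1/((2257502 - 2730893)*(-56 - 14*(126/13733 - √2143/13733))) = 1/((-473391)*(-56 + (-1764/13733 + 14*√2143/13733))) = -1/(473391*(-770812/13733 + 14*√2143/13733))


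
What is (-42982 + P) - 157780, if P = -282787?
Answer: -483549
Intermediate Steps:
(-42982 + P) - 157780 = (-42982 - 282787) - 157780 = -325769 - 157780 = -483549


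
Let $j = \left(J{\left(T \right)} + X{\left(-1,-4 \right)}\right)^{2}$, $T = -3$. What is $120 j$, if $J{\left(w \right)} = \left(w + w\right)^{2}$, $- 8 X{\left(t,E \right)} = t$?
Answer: $\frac{1252815}{8} \approx 1.566 \cdot 10^{5}$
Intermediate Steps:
$X{\left(t,E \right)} = - \frac{t}{8}$
$J{\left(w \right)} = 4 w^{2}$ ($J{\left(w \right)} = \left(2 w\right)^{2} = 4 w^{2}$)
$j = \frac{83521}{64}$ ($j = \left(4 \left(-3\right)^{2} - - \frac{1}{8}\right)^{2} = \left(4 \cdot 9 + \frac{1}{8}\right)^{2} = \left(36 + \frac{1}{8}\right)^{2} = \left(\frac{289}{8}\right)^{2} = \frac{83521}{64} \approx 1305.0$)
$120 j = 120 \cdot \frac{83521}{64} = \frac{1252815}{8}$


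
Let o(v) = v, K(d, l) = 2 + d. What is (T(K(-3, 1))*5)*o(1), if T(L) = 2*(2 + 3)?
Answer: 50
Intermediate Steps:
T(L) = 10 (T(L) = 2*5 = 10)
(T(K(-3, 1))*5)*o(1) = (10*5)*1 = 50*1 = 50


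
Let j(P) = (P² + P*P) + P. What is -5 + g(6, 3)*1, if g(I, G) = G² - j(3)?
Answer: -17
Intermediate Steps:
j(P) = P + 2*P² (j(P) = (P² + P²) + P = 2*P² + P = P + 2*P²)
g(I, G) = -21 + G² (g(I, G) = G² - 3*(1 + 2*3) = G² - 3*(1 + 6) = G² - 3*7 = G² - 1*21 = G² - 21 = -21 + G²)
-5 + g(6, 3)*1 = -5 + (-21 + 3²)*1 = -5 + (-21 + 9)*1 = -5 - 12*1 = -5 - 12 = -17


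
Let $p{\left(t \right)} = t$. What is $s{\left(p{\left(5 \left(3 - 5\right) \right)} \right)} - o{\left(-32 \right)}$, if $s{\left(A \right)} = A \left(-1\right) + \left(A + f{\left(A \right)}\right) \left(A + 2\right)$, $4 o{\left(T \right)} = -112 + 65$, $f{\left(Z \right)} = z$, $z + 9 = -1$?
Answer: $\frac{727}{4} \approx 181.75$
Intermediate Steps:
$z = -10$ ($z = -9 - 1 = -10$)
$f{\left(Z \right)} = -10$
$o{\left(T \right)} = - \frac{47}{4}$ ($o{\left(T \right)} = \frac{-112 + 65}{4} = \frac{1}{4} \left(-47\right) = - \frac{47}{4}$)
$s{\left(A \right)} = - A + \left(-10 + A\right) \left(2 + A\right)$ ($s{\left(A \right)} = A \left(-1\right) + \left(A - 10\right) \left(A + 2\right) = - A + \left(-10 + A\right) \left(2 + A\right)$)
$s{\left(p{\left(5 \left(3 - 5\right) \right)} \right)} - o{\left(-32 \right)} = \left(-20 + \left(5 \left(3 - 5\right)\right)^{2} - 9 \cdot 5 \left(3 - 5\right)\right) - - \frac{47}{4} = \left(-20 + \left(5 \left(-2\right)\right)^{2} - 9 \cdot 5 \left(-2\right)\right) + \frac{47}{4} = \left(-20 + \left(-10\right)^{2} - -90\right) + \frac{47}{4} = \left(-20 + 100 + 90\right) + \frac{47}{4} = 170 + \frac{47}{4} = \frac{727}{4}$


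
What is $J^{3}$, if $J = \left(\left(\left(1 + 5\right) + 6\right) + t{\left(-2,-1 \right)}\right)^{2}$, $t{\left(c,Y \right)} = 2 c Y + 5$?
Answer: $85766121$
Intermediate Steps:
$t{\left(c,Y \right)} = 5 + 2 Y c$ ($t{\left(c,Y \right)} = 2 Y c + 5 = 5 + 2 Y c$)
$J = 441$ ($J = \left(\left(\left(1 + 5\right) + 6\right) + \left(5 + 2 \left(-1\right) \left(-2\right)\right)\right)^{2} = \left(\left(6 + 6\right) + \left(5 + 4\right)\right)^{2} = \left(12 + 9\right)^{2} = 21^{2} = 441$)
$J^{3} = 441^{3} = 85766121$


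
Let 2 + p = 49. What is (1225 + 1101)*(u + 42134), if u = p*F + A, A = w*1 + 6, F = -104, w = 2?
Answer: 86652804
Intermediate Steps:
p = 47 (p = -2 + 49 = 47)
A = 8 (A = 2*1 + 6 = 2 + 6 = 8)
u = -4880 (u = 47*(-104) + 8 = -4888 + 8 = -4880)
(1225 + 1101)*(u + 42134) = (1225 + 1101)*(-4880 + 42134) = 2326*37254 = 86652804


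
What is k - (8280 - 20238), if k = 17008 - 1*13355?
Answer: 15611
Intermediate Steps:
k = 3653 (k = 17008 - 13355 = 3653)
k - (8280 - 20238) = 3653 - (8280 - 20238) = 3653 - 1*(-11958) = 3653 + 11958 = 15611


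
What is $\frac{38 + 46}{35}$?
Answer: $\frac{12}{5} \approx 2.4$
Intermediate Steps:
$\frac{38 + 46}{35} = \frac{1}{35} \cdot 84 = \frac{12}{5}$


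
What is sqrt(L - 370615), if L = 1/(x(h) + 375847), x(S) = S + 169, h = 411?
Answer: 2*I*sqrt(13128784943111477)/376427 ≈ 608.78*I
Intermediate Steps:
x(S) = 169 + S
L = 1/376427 (L = 1/((169 + 411) + 375847) = 1/(580 + 375847) = 1/376427 ≈ 2.6566e-6)
sqrt(L - 370615) = sqrt(1/376427 - 370615) = sqrt(-139509492604/376427) = 2*I*sqrt(13128784943111477)/376427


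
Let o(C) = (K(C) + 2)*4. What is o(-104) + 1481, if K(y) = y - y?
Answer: 1489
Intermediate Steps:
K(y) = 0
o(C) = 8 (o(C) = (0 + 2)*4 = 2*4 = 8)
o(-104) + 1481 = 8 + 1481 = 1489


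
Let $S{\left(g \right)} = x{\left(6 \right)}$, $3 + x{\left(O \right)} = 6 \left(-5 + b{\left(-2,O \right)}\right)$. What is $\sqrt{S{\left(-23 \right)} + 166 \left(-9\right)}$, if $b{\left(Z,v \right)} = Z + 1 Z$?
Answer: $i \sqrt{1551} \approx 39.383 i$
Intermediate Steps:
$b{\left(Z,v \right)} = 2 Z$ ($b{\left(Z,v \right)} = Z + Z = 2 Z$)
$x{\left(O \right)} = -57$ ($x{\left(O \right)} = -3 + 6 \left(-5 + 2 \left(-2\right)\right) = -3 + 6 \left(-5 - 4\right) = -3 + 6 \left(-9\right) = -3 - 54 = -57$)
$S{\left(g \right)} = -57$
$\sqrt{S{\left(-23 \right)} + 166 \left(-9\right)} = \sqrt{-57 + 166 \left(-9\right)} = \sqrt{-57 - 1494} = \sqrt{-1551} = i \sqrt{1551}$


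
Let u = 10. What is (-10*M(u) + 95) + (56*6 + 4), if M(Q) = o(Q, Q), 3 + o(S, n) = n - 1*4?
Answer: 405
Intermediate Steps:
o(S, n) = -7 + n (o(S, n) = -3 + (n - 1*4) = -3 + (n - 4) = -3 + (-4 + n) = -7 + n)
M(Q) = -7 + Q
(-10*M(u) + 95) + (56*6 + 4) = (-10*(-7 + 10) + 95) + (56*6 + 4) = (-10*3 + 95) + (336 + 4) = (-30 + 95) + 340 = 65 + 340 = 405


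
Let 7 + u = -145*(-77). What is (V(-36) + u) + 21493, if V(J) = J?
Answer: 32615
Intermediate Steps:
u = 11158 (u = -7 - 145*(-77) = -7 + 11165 = 11158)
(V(-36) + u) + 21493 = (-36 + 11158) + 21493 = 11122 + 21493 = 32615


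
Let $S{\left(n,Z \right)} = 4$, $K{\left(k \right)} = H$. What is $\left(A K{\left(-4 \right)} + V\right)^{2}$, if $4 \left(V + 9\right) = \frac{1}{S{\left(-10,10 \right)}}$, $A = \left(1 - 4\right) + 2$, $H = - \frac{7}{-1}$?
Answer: $\frac{65025}{256} \approx 254.0$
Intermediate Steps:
$H = 7$ ($H = \left(-7\right) \left(-1\right) = 7$)
$K{\left(k \right)} = 7$
$A = -1$ ($A = -3 + 2 = -1$)
$V = - \frac{143}{16}$ ($V = -9 + \frac{1}{4 \cdot 4} = -9 + \frac{1}{4} \cdot \frac{1}{4} = -9 + \frac{1}{16} = - \frac{143}{16} \approx -8.9375$)
$\left(A K{\left(-4 \right)} + V\right)^{2} = \left(\left(-1\right) 7 - \frac{143}{16}\right)^{2} = \left(-7 - \frac{143}{16}\right)^{2} = \left(- \frac{255}{16}\right)^{2} = \frac{65025}{256}$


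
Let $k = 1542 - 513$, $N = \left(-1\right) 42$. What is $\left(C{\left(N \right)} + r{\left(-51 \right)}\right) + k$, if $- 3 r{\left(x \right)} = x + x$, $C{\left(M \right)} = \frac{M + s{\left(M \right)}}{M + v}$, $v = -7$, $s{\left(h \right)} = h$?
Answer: $\frac{7453}{7} \approx 1064.7$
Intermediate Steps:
$N = -42$
$k = 1029$
$C{\left(M \right)} = \frac{2 M}{-7 + M}$ ($C{\left(M \right)} = \frac{M + M}{M - 7} = \frac{2 M}{-7 + M}$)
$r{\left(x \right)} = - \frac{2 x}{3}$ ($r{\left(x \right)} = - \frac{x + x}{3} = - \frac{2 x}{3}$)
$\left(C{\left(N \right)} + r{\left(-51 \right)}\right) + k = \left(2 \left(-42\right) \frac{1}{-7 - 42} - -34\right) + 1029 = \left(2 \left(-42\right) \frac{1}{-49} + 34\right) + 1029 = \left(2 \left(-42\right) \left(- \frac{1}{49}\right) + 34\right) + 1029 = \left(\frac{12}{7} + 34\right) + 1029 = \frac{250}{7} + 1029 = \frac{7453}{7}$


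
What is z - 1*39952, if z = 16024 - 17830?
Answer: -41758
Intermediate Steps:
z = -1806
z - 1*39952 = -1806 - 1*39952 = -1806 - 39952 = -41758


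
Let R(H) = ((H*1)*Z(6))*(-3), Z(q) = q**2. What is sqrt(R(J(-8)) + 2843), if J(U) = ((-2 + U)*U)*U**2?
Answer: I*sqrt(550117) ≈ 741.7*I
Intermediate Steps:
J(U) = U**3*(-2 + U) (J(U) = (U*(-2 + U))*U**2 = U**3*(-2 + U))
R(H) = -108*H (R(H) = ((H*1)*6**2)*(-3) = (H*36)*(-3) = (36*H)*(-3) = -108*H)
sqrt(R(J(-8)) + 2843) = sqrt(-108*(-8)**3*(-2 - 8) + 2843) = sqrt(-(-55296)*(-10) + 2843) = sqrt(-108*5120 + 2843) = sqrt(-552960 + 2843) = sqrt(-550117) = I*sqrt(550117)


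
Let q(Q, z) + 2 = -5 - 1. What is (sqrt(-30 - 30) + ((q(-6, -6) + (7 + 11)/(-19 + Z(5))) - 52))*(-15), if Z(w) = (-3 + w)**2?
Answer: 918 - 30*I*sqrt(15) ≈ 918.0 - 116.19*I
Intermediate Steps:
q(Q, z) = -8 (q(Q, z) = -2 + (-5 - 1) = -2 - 6 = -8)
(sqrt(-30 - 30) + ((q(-6, -6) + (7 + 11)/(-19 + Z(5))) - 52))*(-15) = (sqrt(-30 - 30) + ((-8 + (7 + 11)/(-19 + (-3 + 5)**2)) - 52))*(-15) = (sqrt(-60) + ((-8 + 18/(-19 + 2**2)) - 52))*(-15) = (2*I*sqrt(15) + ((-8 + 18/(-19 + 4)) - 52))*(-15) = (2*I*sqrt(15) + ((-8 + 18/(-15)) - 52))*(-15) = (2*I*sqrt(15) + ((-8 + 18*(-1/15)) - 52))*(-15) = (2*I*sqrt(15) + ((-8 - 6/5) - 52))*(-15) = (2*I*sqrt(15) + (-46/5 - 52))*(-15) = (2*I*sqrt(15) - 306/5)*(-15) = (-306/5 + 2*I*sqrt(15))*(-15) = 918 - 30*I*sqrt(15)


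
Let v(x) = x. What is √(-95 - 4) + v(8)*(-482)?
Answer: -3856 + 3*I*√11 ≈ -3856.0 + 9.9499*I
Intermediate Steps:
√(-95 - 4) + v(8)*(-482) = √(-95 - 4) + 8*(-482) = √(-99) - 3856 = 3*I*√11 - 3856 = -3856 + 3*I*√11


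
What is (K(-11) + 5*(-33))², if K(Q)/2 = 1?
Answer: 26569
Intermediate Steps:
K(Q) = 2 (K(Q) = 2*1 = 2)
(K(-11) + 5*(-33))² = (2 + 5*(-33))² = (2 - 165)² = (-163)² = 26569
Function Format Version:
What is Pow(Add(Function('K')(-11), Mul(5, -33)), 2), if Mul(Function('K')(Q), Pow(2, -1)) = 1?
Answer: 26569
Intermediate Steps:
Function('K')(Q) = 2 (Function('K')(Q) = Mul(2, 1) = 2)
Pow(Add(Function('K')(-11), Mul(5, -33)), 2) = Pow(Add(2, Mul(5, -33)), 2) = Pow(Add(2, -165), 2) = Pow(-163, 2) = 26569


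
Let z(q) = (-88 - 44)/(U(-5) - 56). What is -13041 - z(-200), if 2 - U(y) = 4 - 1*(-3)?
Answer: -795633/61 ≈ -13043.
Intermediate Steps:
U(y) = -5 (U(y) = 2 - (4 - 1*(-3)) = 2 - (4 + 3) = 2 - 1*7 = 2 - 7 = -5)
z(q) = 132/61 (z(q) = (-88 - 44)/(-5 - 56) = -132/(-61) = -132*(-1/61) = 132/61)
-13041 - z(-200) = -13041 - 1*132/61 = -13041 - 132/61 = -795633/61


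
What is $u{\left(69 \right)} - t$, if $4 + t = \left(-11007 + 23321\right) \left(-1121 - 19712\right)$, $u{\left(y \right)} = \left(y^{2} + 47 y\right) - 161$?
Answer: $256545409$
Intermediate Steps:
$u{\left(y \right)} = -161 + y^{2} + 47 y$
$t = -256537566$ ($t = -4 + \left(-11007 + 23321\right) \left(-1121 - 19712\right) = -4 + 12314 \left(-20833\right) = -4 - 256537562 = -256537566$)
$u{\left(69 \right)} - t = \left(-161 + 69^{2} + 47 \cdot 69\right) - -256537566 = \left(-161 + 4761 + 3243\right) + 256537566 = 7843 + 256537566 = 256545409$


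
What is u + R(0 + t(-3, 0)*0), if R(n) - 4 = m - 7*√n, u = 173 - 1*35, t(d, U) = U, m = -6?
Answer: 136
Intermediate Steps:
u = 138 (u = 173 - 35 = 138)
R(n) = -2 - 7*√n (R(n) = 4 + (-6 - 7*√n) = -2 - 7*√n)
u + R(0 + t(-3, 0)*0) = 138 + (-2 - 7*√(0 + 0*0)) = 138 + (-2 - 7*√(0 + 0)) = 138 + (-2 - 7*√0) = 138 + (-2 - 7*0) = 138 + (-2 + 0) = 138 - 2 = 136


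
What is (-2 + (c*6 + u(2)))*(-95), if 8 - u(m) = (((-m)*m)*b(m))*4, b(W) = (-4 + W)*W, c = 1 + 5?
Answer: 2090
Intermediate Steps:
c = 6
b(W) = W*(-4 + W)
u(m) = 8 + 4*m³*(-4 + m) (u(m) = 8 - ((-m)*m)*(m*(-4 + m))*4 = 8 - (-m²)*(m*(-4 + m))*4 = 8 - (-m³*(-4 + m))*4 = 8 - (-4)*m³*(-4 + m) = 8 + 4*m³*(-4 + m))
(-2 + (c*6 + u(2)))*(-95) = (-2 + (6*6 + (8 + 4*2³*(-4 + 2))))*(-95) = (-2 + (36 + (8 + 4*8*(-2))))*(-95) = (-2 + (36 + (8 - 64)))*(-95) = (-2 + (36 - 56))*(-95) = (-2 - 20)*(-95) = -22*(-95) = 2090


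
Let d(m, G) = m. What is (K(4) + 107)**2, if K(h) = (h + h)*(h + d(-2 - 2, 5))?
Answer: 11449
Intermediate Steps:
K(h) = 2*h*(-4 + h) (K(h) = (h + h)*(h + (-2 - 2)) = (2*h)*(h - 4) = (2*h)*(-4 + h) = 2*h*(-4 + h))
(K(4) + 107)**2 = (2*4*(-4 + 4) + 107)**2 = (2*4*0 + 107)**2 = (0 + 107)**2 = 107**2 = 11449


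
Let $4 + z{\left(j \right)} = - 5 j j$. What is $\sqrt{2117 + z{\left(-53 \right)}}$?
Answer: $2 i \sqrt{2983} \approx 109.23 i$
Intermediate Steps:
$z{\left(j \right)} = -4 - 5 j^{2}$ ($z{\left(j \right)} = -4 + - 5 j j = -4 - 5 j^{2}$)
$\sqrt{2117 + z{\left(-53 \right)}} = \sqrt{2117 - \left(4 + 5 \left(-53\right)^{2}\right)} = \sqrt{2117 - 14049} = \sqrt{-11932} = 2 i \sqrt{2983}$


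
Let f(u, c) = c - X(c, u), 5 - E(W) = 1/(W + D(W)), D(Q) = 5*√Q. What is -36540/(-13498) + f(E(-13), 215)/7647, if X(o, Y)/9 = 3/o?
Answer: 30349588652/11096064645 ≈ 2.7352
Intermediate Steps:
X(o, Y) = 27/o (X(o, Y) = 9*(3/o) = 27/o)
E(W) = 5 - 1/(W + 5*√W)
f(u, c) = c - 27/c
-36540/(-13498) + f(E(-13), 215)/7647 = -36540/(-13498) + (215 - 27/215)/7647 = -36540*(-1/13498) + (215 - 27*1/215)*(1/7647) = 18270/6749 + (215 - 27/215)*(1/7647) = 18270/6749 + (46198/215)*(1/7647) = 18270/6749 + 46198/1644105 = 30349588652/11096064645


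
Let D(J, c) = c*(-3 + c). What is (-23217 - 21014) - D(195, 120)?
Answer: -58271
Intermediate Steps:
(-23217 - 21014) - D(195, 120) = (-23217 - 21014) - 120*(-3 + 120) = -44231 - 120*117 = -44231 - 1*14040 = -44231 - 14040 = -58271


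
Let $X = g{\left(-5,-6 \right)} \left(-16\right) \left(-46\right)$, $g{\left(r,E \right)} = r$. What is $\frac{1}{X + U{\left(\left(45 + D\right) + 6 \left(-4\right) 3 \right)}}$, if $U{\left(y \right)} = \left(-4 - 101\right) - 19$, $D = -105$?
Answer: $- \frac{1}{3804} \approx -0.00026288$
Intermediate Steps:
$U{\left(y \right)} = -124$ ($U{\left(y \right)} = -105 - 19 = -124$)
$X = -3680$ ($X = \left(-5\right) \left(-16\right) \left(-46\right) = 80 \left(-46\right) = -3680$)
$\frac{1}{X + U{\left(\left(45 + D\right) + 6 \left(-4\right) 3 \right)}} = \frac{1}{-3680 - 124} = \frac{1}{-3804} = - \frac{1}{3804}$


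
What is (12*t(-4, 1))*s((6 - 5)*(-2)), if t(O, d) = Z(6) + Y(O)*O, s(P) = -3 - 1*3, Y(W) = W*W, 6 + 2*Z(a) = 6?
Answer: 4608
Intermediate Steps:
Z(a) = 0 (Z(a) = -3 + (½)*6 = -3 + 3 = 0)
Y(W) = W²
s(P) = -6 (s(P) = -3 - 3 = -6)
t(O, d) = O³ (t(O, d) = 0 + O²*O = 0 + O³ = O³)
(12*t(-4, 1))*s((6 - 5)*(-2)) = (12*(-4)³)*(-6) = (12*(-64))*(-6) = -768*(-6) = 4608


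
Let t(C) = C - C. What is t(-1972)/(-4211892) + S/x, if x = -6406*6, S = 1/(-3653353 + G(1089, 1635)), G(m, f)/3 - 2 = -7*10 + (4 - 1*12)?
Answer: 1/140429039316 ≈ 7.1210e-12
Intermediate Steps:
t(C) = 0
G(m, f) = -228 (G(m, f) = 6 + 3*(-7*10 + (4 - 1*12)) = 6 + 3*(-70 + (4 - 12)) = 6 + 3*(-70 - 8) = 6 + 3*(-78) = 6 - 234 = -228)
S = -1/3653581 (S = 1/(-3653353 - 228) = 1/(-3653581) = -1/3653581 ≈ -2.7370e-7)
x = -38436
t(-1972)/(-4211892) + S/x = 0/(-4211892) - 1/3653581/(-38436) = 0*(-1/4211892) - 1/3653581*(-1/38436) = 0 + 1/140429039316 = 1/140429039316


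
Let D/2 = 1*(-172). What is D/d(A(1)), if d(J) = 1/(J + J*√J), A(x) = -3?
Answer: 1032 + 1032*I*√3 ≈ 1032.0 + 1787.5*I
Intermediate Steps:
d(J) = 1/(J + J^(3/2))
D = -344 (D = 2*(1*(-172)) = 2*(-172) = -344)
D/d(A(1)) = -(-1032 - 1032*I*√3) = -344*(-3 - 3*I*√3) = 1032 + 1032*I*√3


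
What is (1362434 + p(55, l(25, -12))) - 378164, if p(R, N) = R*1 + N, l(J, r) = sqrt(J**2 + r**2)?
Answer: 984325 + sqrt(769) ≈ 9.8435e+5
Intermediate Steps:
p(R, N) = N + R (p(R, N) = R + N = N + R)
(1362434 + p(55, l(25, -12))) - 378164 = (1362434 + (sqrt(25**2 + (-12)**2) + 55)) - 378164 = (1362434 + (sqrt(625 + 144) + 55)) - 378164 = (1362434 + (sqrt(769) + 55)) - 378164 = (1362434 + (55 + sqrt(769))) - 378164 = (1362489 + sqrt(769)) - 378164 = 984325 + sqrt(769)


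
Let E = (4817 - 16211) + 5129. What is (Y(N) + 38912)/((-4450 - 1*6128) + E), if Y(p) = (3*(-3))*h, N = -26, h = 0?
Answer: -38912/16843 ≈ -2.3103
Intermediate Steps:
Y(p) = 0 (Y(p) = (3*(-3))*0 = -9*0 = 0)
E = -6265 (E = -11394 + 5129 = -6265)
(Y(N) + 38912)/((-4450 - 1*6128) + E) = (0 + 38912)/((-4450 - 1*6128) - 6265) = 38912/((-4450 - 6128) - 6265) = 38912/(-10578 - 6265) = 38912/(-16843) = 38912*(-1/16843) = -38912/16843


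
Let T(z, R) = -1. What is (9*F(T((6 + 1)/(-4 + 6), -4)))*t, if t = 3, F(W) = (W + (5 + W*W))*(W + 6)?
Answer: 675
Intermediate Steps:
F(W) = (6 + W)*(5 + W + W**2) (F(W) = (W + (5 + W**2))*(6 + W) = (5 + W + W**2)*(6 + W) = (6 + W)*(5 + W + W**2))
(9*F(T((6 + 1)/(-4 + 6), -4)))*t = (9*(30 + (-1)**3 + 7*(-1)**2 + 11*(-1)))*3 = (9*(30 - 1 + 7*1 - 11))*3 = (9*(30 - 1 + 7 - 11))*3 = (9*25)*3 = 225*3 = 675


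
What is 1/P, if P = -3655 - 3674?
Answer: -1/7329 ≈ -0.00013644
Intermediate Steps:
P = -7329
1/P = 1/(-7329) = -1/7329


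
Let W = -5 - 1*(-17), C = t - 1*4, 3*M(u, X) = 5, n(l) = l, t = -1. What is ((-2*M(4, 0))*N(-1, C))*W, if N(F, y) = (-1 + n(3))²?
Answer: -160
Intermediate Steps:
M(u, X) = 5/3 (M(u, X) = (⅓)*5 = 5/3)
C = -5 (C = -1 - 1*4 = -1 - 4 = -5)
W = 12 (W = -5 + 17 = 12)
N(F, y) = 4 (N(F, y) = (-1 + 3)² = 2² = 4)
((-2*M(4, 0))*N(-1, C))*W = (-2*5/3*4)*12 = -10/3*4*12 = -40/3*12 = -160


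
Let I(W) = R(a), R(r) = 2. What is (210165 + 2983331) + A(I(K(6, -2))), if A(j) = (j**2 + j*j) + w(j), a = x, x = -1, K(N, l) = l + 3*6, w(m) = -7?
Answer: 3193497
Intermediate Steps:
K(N, l) = 18 + l (K(N, l) = l + 18 = 18 + l)
a = -1
I(W) = 2
A(j) = -7 + 2*j**2 (A(j) = (j**2 + j*j) - 7 = (j**2 + j**2) - 7 = 2*j**2 - 7 = -7 + 2*j**2)
(210165 + 2983331) + A(I(K(6, -2))) = (210165 + 2983331) + (-7 + 2*2**2) = 3193496 + (-7 + 2*4) = 3193496 + (-7 + 8) = 3193496 + 1 = 3193497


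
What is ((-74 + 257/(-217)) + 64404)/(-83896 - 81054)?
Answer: -13959353/35794150 ≈ -0.38999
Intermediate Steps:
((-74 + 257/(-217)) + 64404)/(-83896 - 81054) = ((-74 - 1/217*257) + 64404)/(-164950) = ((-74 - 257/217) + 64404)*(-1/164950) = (-16315/217 + 64404)*(-1/164950) = (13959353/217)*(-1/164950) = -13959353/35794150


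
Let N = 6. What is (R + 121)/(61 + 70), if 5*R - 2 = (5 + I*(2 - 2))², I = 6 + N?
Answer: 632/655 ≈ 0.96489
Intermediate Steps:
I = 12 (I = 6 + 6 = 12)
R = 27/5 (R = ⅖ + (5 + 12*(2 - 2))²/5 = ⅖ + (5 + 12*0)²/5 = ⅖ + (5 + 0)²/5 = ⅖ + (⅕)*5² = ⅖ + (⅕)*25 = ⅖ + 5 = 27/5 ≈ 5.4000)
(R + 121)/(61 + 70) = (27/5 + 121)/(61 + 70) = (632/5)/131 = (632/5)*(1/131) = 632/655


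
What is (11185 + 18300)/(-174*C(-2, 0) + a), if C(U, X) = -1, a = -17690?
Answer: -29485/17516 ≈ -1.6833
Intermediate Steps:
(11185 + 18300)/(-174*C(-2, 0) + a) = (11185 + 18300)/(-174*(-1) - 17690) = 29485/(174 - 17690) = 29485/(-17516) = 29485*(-1/17516) = -29485/17516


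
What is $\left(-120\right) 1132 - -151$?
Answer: $-135689$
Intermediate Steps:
$\left(-120\right) 1132 - -151 = -135840 + \left(-2 + 153\right) = -135840 + 151 = -135689$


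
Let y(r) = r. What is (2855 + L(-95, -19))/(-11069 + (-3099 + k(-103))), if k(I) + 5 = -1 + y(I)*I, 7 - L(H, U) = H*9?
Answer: -3717/3565 ≈ -1.0426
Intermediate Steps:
L(H, U) = 7 - 9*H (L(H, U) = 7 - H*9 = 7 - 9*H)
k(I) = -6 + I² (k(I) = -5 + (-1 + I*I) = -5 + (-1 + I²) = -6 + I²)
(2855 + L(-95, -19))/(-11069 + (-3099 + k(-103))) = (2855 + (7 - 9*(-95)))/(-11069 + (-3099 + (-6 + (-103)²))) = (2855 + (7 + 855))/(-11069 + (-3099 + (-6 + 10609))) = (2855 + 862)/(-11069 + (-3099 + 10603)) = 3717/(-11069 + 7504) = 3717/(-3565) = 3717*(-1/3565) = -3717/3565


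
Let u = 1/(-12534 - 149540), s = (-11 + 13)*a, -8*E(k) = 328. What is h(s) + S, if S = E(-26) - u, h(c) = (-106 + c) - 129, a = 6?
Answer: -42787535/162074 ≈ -264.00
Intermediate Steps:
E(k) = -41 (E(k) = -⅛*328 = -41)
s = 12 (s = (-11 + 13)*6 = 2*6 = 12)
h(c) = -235 + c
u = -1/162074 (u = 1/(-162074) = -1/162074 ≈ -6.1700e-6)
S = -6645033/162074 (S = -41 - 1*(-1/162074) = -41 + 1/162074 = -6645033/162074 ≈ -41.000)
h(s) + S = (-235 + 12) - 6645033/162074 = -223 - 6645033/162074 = -42787535/162074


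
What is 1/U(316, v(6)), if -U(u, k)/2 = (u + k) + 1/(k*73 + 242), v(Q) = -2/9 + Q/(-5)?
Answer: -139905/88024033 ≈ -0.0015894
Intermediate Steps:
v(Q) = -2/9 - Q/5 (v(Q) = -2*⅑ + Q*(-⅕) = -2/9 - Q/5)
U(u, k) = -2*k - 2*u - 2/(242 + 73*k) (U(u, k) = -2*((u + k) + 1/(k*73 + 242)) = -2*((k + u) + 1/(73*k + 242)) = -2*((k + u) + 1/(242 + 73*k)) = -2*(k + u + 1/(242 + 73*k)) = -2*k - 2*u - 2/(242 + 73*k))
1/U(316, v(6)) = 1/(2*(-1 - 242*(-2/9 - ⅕*6) - 242*316 - 73*(-2/9 - ⅕*6)² - 73*(-2/9 - ⅕*6)*316)/(242 + 73*(-2/9 - ⅕*6))) = 1/(2*(-1 - 242*(-2/9 - 6/5) - 76472 - 73*(-2/9 - 6/5)² - 73*(-2/9 - 6/5)*316)/(242 + 73*(-2/9 - 6/5))) = 1/(2*(-1 - 242*(-64/45) - 76472 - 73*(-64/45)² - 73*(-64/45)*316)/(242 + 73*(-64/45))) = 1/(2*(-1 + 15488/45 - 76472 - 73*4096/2025 + 1476352/45)/(242 - 4672/45)) = 1/(2*(-1 + 15488/45 - 76472 - 299008/2025 + 1476352/45)/(6218/45)) = 1/(2*(45/6218)*(-88024033/2025)) = 1/(-88024033/139905) = -139905/88024033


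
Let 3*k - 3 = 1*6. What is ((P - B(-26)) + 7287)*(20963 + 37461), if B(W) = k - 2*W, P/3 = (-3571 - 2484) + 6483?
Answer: 497538784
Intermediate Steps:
k = 3 (k = 1 + (1*6)/3 = 1 + (⅓)*6 = 1 + 2 = 3)
P = 1284 (P = 3*((-3571 - 2484) + 6483) = 3*(-6055 + 6483) = 3*428 = 1284)
B(W) = 3 - 2*W
((P - B(-26)) + 7287)*(20963 + 37461) = ((1284 - (3 - 2*(-26))) + 7287)*(20963 + 37461) = ((1284 - (3 + 52)) + 7287)*58424 = ((1284 - 1*55) + 7287)*58424 = ((1284 - 55) + 7287)*58424 = (1229 + 7287)*58424 = 8516*58424 = 497538784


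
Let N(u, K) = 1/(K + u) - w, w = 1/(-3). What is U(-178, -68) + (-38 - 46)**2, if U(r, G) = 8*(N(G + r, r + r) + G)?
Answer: 5882732/903 ≈ 6514.7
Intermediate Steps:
w = -1/3 ≈ -0.33333
N(u, K) = 1/3 + 1/(K + u) (N(u, K) = 1/(K + u) - 1*(-1/3) = 1/(K + u) + 1/3 = 1/3 + 1/(K + u))
U(r, G) = 8*G + 8*(3 + G + 3*r)/(3*(G + 3*r)) (U(r, G) = 8*((3 + (r + r) + (G + r))/(3*((r + r) + (G + r))) + G) = 8*((3 + 2*r + (G + r))/(3*(2*r + (G + r))) + G) = 8*((3 + G + 3*r)/(3*(G + 3*r)) + G) = 8*(G + (3 + G + 3*r)/(3*(G + 3*r))) = 8*G + 8*(3 + G + 3*r)/(3*(G + 3*r)))
U(-178, -68) + (-38 - 46)**2 = 8*(3 - 68 + 3*(-178) + 3*(-68)*(-68 + 3*(-178)))/(3*(-68 + 3*(-178))) + (-38 - 46)**2 = 8*(3 - 68 - 534 + 3*(-68)*(-68 - 534))/(3*(-68 - 534)) + (-84)**2 = (8/3)*(3 - 68 - 534 + 3*(-68)*(-602))/(-602) + 7056 = (8/3)*(-1/602)*(3 - 68 - 534 + 122808) + 7056 = (8/3)*(-1/602)*122209 + 7056 = -488836/903 + 7056 = 5882732/903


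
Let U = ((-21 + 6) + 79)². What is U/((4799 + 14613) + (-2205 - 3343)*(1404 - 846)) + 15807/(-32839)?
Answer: -12190680187/25256245027 ≈ -0.48268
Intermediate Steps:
U = 4096 (U = (-15 + 79)² = 64² = 4096)
U/((4799 + 14613) + (-2205 - 3343)*(1404 - 846)) + 15807/(-32839) = 4096/((4799 + 14613) + (-2205 - 3343)*(1404 - 846)) + 15807/(-32839) = 4096/(19412 - 5548*558) + 15807*(-1/32839) = 4096/(19412 - 3095784) - 15807/32839 = 4096/(-3076372) - 15807/32839 = 4096*(-1/3076372) - 15807/32839 = -1024/769093 - 15807/32839 = -12190680187/25256245027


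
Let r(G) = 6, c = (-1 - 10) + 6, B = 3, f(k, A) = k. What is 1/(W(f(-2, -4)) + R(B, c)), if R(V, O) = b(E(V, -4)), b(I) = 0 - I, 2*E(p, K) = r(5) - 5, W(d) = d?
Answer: -⅖ ≈ -0.40000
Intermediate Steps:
c = -5 (c = -11 + 6 = -5)
E(p, K) = ½ (E(p, K) = (6 - 5)/2 = (½)*1 = ½)
b(I) = -I
R(V, O) = -½ (R(V, O) = -1*½ = -½)
1/(W(f(-2, -4)) + R(B, c)) = 1/(-2 - ½) = 1/(-5/2) = -⅖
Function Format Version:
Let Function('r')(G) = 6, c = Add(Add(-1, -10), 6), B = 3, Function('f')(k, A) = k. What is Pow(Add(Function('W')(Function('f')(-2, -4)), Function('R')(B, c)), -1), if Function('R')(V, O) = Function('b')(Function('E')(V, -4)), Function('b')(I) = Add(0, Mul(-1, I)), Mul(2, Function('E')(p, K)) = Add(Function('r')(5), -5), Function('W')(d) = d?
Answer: Rational(-2, 5) ≈ -0.40000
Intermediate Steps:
c = -5 (c = Add(-11, 6) = -5)
Function('E')(p, K) = Rational(1, 2) (Function('E')(p, K) = Mul(Rational(1, 2), Add(6, -5)) = Mul(Rational(1, 2), 1) = Rational(1, 2))
Function('b')(I) = Mul(-1, I)
Function('R')(V, O) = Rational(-1, 2) (Function('R')(V, O) = Mul(-1, Rational(1, 2)) = Rational(-1, 2))
Pow(Add(Function('W')(Function('f')(-2, -4)), Function('R')(B, c)), -1) = Pow(Add(-2, Rational(-1, 2)), -1) = Pow(Rational(-5, 2), -1) = Rational(-2, 5)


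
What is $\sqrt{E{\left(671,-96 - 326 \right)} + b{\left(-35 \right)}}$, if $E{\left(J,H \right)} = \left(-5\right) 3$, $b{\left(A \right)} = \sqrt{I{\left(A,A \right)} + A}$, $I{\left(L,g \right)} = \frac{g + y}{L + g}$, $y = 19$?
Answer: $\frac{\sqrt{-18375 + 35 i \sqrt{42595}}}{35} \approx 0.74747 + 3.9445 i$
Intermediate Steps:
$I{\left(L,g \right)} = \frac{19 + g}{L + g}$ ($I{\left(L,g \right)} = \frac{g + 19}{L + g} = \frac{19 + g}{L + g}$)
$b{\left(A \right)} = \sqrt{A + \frac{19 + A}{2 A}}$ ($b{\left(A \right)} = \sqrt{\frac{19 + A}{A + A} + A} = \sqrt{\frac{19 + A}{2 A} + A} = \sqrt{A + \frac{19 + A}{2 A}}$)
$E{\left(J,H \right)} = -15$
$\sqrt{E{\left(671,-96 - 326 \right)} + b{\left(-35 \right)}} = \sqrt{-15 + \frac{\sqrt{2 + 4 \left(-35\right) + \frac{38}{-35}}}{2}} = \sqrt{-15 + \frac{\sqrt{2 - 140 + 38 \left(- \frac{1}{35}\right)}}{2}} = \sqrt{-15 + \frac{\sqrt{2 - 140 - \frac{38}{35}}}{2}} = \sqrt{-15 + \frac{\sqrt{- \frac{4868}{35}}}{2}} = \sqrt{-15 + \frac{\frac{2}{35} i \sqrt{42595}}{2}} = \sqrt{-15 + \frac{i \sqrt{42595}}{35}}$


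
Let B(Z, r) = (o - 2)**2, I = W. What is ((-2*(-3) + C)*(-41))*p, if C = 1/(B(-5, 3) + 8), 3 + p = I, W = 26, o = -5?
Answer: -323449/57 ≈ -5674.5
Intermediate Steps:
I = 26
B(Z, r) = 49 (B(Z, r) = (-5 - 2)**2 = (-7)**2 = 49)
p = 23 (p = -3 + 26 = 23)
C = 1/57 (C = 1/(49 + 8) = 1/57 ≈ 0.017544)
((-2*(-3) + C)*(-41))*p = ((-2*(-3) + 1/57)*(-41))*23 = ((6 + 1/57)*(-41))*23 = ((343/57)*(-41))*23 = -14063/57*23 = -323449/57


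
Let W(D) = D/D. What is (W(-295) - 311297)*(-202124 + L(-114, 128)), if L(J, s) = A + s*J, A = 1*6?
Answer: 67460956160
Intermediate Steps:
W(D) = 1
A = 6
L(J, s) = 6 + J*s (L(J, s) = 6 + s*J = 6 + J*s)
(W(-295) - 311297)*(-202124 + L(-114, 128)) = (1 - 311297)*(-202124 + (6 - 114*128)) = -311296*(-202124 + (6 - 14592)) = -311296*(-202124 - 14586) = -311296*(-216710) = 67460956160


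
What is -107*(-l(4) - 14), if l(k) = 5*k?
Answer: 3638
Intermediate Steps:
-107*(-l(4) - 14) = -107*(-5*4 - 14) = -107*(-1*20 - 14) = -107*(-20 - 14) = -107*(-34) = 3638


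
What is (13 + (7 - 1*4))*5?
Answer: 80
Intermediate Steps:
(13 + (7 - 1*4))*5 = (13 + (7 - 4))*5 = (13 + 3)*5 = 16*5 = 80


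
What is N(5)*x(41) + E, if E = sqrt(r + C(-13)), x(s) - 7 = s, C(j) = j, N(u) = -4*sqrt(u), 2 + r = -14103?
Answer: -192*sqrt(5) + I*sqrt(14118) ≈ -429.33 + 118.82*I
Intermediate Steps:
r = -14105 (r = -2 - 14103 = -14105)
x(s) = 7 + s
E = I*sqrt(14118) (E = sqrt(-14105 - 13) = sqrt(-14118) = I*sqrt(14118) ≈ 118.82*I)
N(5)*x(41) + E = (-4*sqrt(5))*(7 + 41) + I*sqrt(14118) = -4*sqrt(5)*48 + I*sqrt(14118) = -192*sqrt(5) + I*sqrt(14118)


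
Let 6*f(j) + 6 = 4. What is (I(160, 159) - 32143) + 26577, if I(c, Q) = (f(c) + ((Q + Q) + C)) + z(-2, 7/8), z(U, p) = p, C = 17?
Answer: -125531/24 ≈ -5230.5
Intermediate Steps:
f(j) = -1/3 (f(j) = -1 + (1/6)*4 = -1 + 2/3 = -1/3)
I(c, Q) = 421/24 + 2*Q (I(c, Q) = (-1/3 + ((Q + Q) + 17)) + 7/8 = (-1/3 + (2*Q + 17)) + 7*(1/8) = (-1/3 + (17 + 2*Q)) + 7/8 = (50/3 + 2*Q) + 7/8 = 421/24 + 2*Q)
(I(160, 159) - 32143) + 26577 = ((421/24 + 2*159) - 32143) + 26577 = ((421/24 + 318) - 32143) + 26577 = (8053/24 - 32143) + 26577 = -763379/24 + 26577 = -125531/24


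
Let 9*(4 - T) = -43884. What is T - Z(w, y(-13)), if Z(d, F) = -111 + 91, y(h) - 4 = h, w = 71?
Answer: 4900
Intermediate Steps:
T = 4880 (T = 4 - ⅑*(-43884) = 4 + 4876 = 4880)
y(h) = 4 + h
Z(d, F) = -20
T - Z(w, y(-13)) = 4880 - 1*(-20) = 4880 + 20 = 4900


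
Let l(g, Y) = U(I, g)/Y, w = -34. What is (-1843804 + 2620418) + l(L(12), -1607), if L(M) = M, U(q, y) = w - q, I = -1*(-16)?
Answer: 1248018748/1607 ≈ 7.7661e+5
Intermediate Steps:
I = 16
U(q, y) = -34 - q
l(g, Y) = -50/Y (l(g, Y) = (-34 - 1*16)/Y = (-34 - 16)/Y = -50/Y)
(-1843804 + 2620418) + l(L(12), -1607) = (-1843804 + 2620418) - 50/(-1607) = 776614 - 50*(-1/1607) = 776614 + 50/1607 = 1248018748/1607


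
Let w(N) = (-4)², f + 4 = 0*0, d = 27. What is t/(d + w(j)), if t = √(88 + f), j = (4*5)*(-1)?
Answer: 2*√21/43 ≈ 0.21314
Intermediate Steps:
j = -20 (j = 20*(-1) = -20)
f = -4 (f = -4 + 0*0 = -4 + 0 = -4)
w(N) = 16
t = 2*√21 (t = √(88 - 4) = √84 = 2*√21 ≈ 9.1651)
t/(d + w(j)) = (2*√21)/(27 + 16) = (2*√21)/43 = (2*√21)*(1/43) = 2*√21/43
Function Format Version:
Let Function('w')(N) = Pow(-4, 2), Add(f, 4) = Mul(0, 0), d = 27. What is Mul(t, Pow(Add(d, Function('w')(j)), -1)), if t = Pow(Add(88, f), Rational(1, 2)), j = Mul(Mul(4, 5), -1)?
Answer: Mul(Rational(2, 43), Pow(21, Rational(1, 2))) ≈ 0.21314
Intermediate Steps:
j = -20 (j = Mul(20, -1) = -20)
f = -4 (f = Add(-4, Mul(0, 0)) = Add(-4, 0) = -4)
Function('w')(N) = 16
t = Mul(2, Pow(21, Rational(1, 2))) (t = Pow(Add(88, -4), Rational(1, 2)) = Pow(84, Rational(1, 2)) = Mul(2, Pow(21, Rational(1, 2))) ≈ 9.1651)
Mul(t, Pow(Add(d, Function('w')(j)), -1)) = Mul(Mul(2, Pow(21, Rational(1, 2))), Pow(Add(27, 16), -1)) = Mul(Mul(2, Pow(21, Rational(1, 2))), Pow(43, -1)) = Mul(Mul(2, Pow(21, Rational(1, 2))), Rational(1, 43)) = Mul(Rational(2, 43), Pow(21, Rational(1, 2)))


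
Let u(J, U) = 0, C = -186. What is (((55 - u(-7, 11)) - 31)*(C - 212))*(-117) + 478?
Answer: 1118062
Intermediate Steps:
(((55 - u(-7, 11)) - 31)*(C - 212))*(-117) + 478 = (((55 - 1*0) - 31)*(-186 - 212))*(-117) + 478 = (((55 + 0) - 31)*(-398))*(-117) + 478 = ((55 - 31)*(-398))*(-117) + 478 = (24*(-398))*(-117) + 478 = -9552*(-117) + 478 = 1117584 + 478 = 1118062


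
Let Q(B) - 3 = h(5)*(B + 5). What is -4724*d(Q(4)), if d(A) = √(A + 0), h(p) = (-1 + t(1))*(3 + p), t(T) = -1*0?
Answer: -4724*I*√69 ≈ -39241.0*I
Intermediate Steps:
t(T) = 0
h(p) = -3 - p (h(p) = (-1 + 0)*(3 + p) = -(3 + p) = -3 - p)
Q(B) = -37 - 8*B (Q(B) = 3 + (-3 - 1*5)*(B + 5) = 3 + (-3 - 5)*(5 + B) = 3 - 8*(5 + B) = 3 + (-40 - 8*B) = -37 - 8*B)
d(A) = √A
-4724*d(Q(4)) = -4724*√(-37 - 8*4) = -4724*√(-37 - 32) = -4724*I*√69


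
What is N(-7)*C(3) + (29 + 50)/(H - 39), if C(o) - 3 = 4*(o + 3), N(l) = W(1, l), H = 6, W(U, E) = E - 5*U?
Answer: -10771/33 ≈ -326.39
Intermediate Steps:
N(l) = -5 + l (N(l) = l - 5*1 = l - 5 = -5 + l)
C(o) = 15 + 4*o (C(o) = 3 + 4*(o + 3) = 3 + 4*(3 + o) = 3 + (12 + 4*o) = 15 + 4*o)
N(-7)*C(3) + (29 + 50)/(H - 39) = (-5 - 7)*(15 + 4*3) + (29 + 50)/(6 - 39) = -12*(15 + 12) + 79/(-33) = -12*27 + 79*(-1/33) = -324 - 79/33 = -10771/33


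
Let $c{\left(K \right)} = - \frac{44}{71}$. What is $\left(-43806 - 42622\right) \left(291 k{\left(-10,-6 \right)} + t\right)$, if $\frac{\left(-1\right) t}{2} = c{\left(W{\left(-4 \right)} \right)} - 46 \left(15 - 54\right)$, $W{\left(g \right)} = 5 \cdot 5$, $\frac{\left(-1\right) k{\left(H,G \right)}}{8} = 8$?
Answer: $\frac{136293844592}{71} \approx 1.9196 \cdot 10^{9}$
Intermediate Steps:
$k{\left(H,G \right)} = -64$ ($k{\left(H,G \right)} = \left(-8\right) 8 = -64$)
$W{\left(g \right)} = 25$
$c{\left(K \right)} = - \frac{44}{71}$ ($c{\left(K \right)} = \left(-44\right) \frac{1}{71} = - \frac{44}{71}$)
$t = - \frac{254660}{71}$ ($t = - 2 \left(- \frac{44}{71} - 46 \left(15 - 54\right)\right) = - 2 \left(- \frac{44}{71} - 46 \left(-39\right)\right) = - 2 \left(- \frac{44}{71} - -1794\right) = - 2 \left(- \frac{44}{71} + 1794\right) = \left(-2\right) \frac{127330}{71} = - \frac{254660}{71} \approx -3586.8$)
$\left(-43806 - 42622\right) \left(291 k{\left(-10,-6 \right)} + t\right) = \left(-43806 - 42622\right) \left(291 \left(-64\right) - \frac{254660}{71}\right) = - 86428 \left(-18624 - \frac{254660}{71}\right) = \left(-86428\right) \left(- \frac{1576964}{71}\right) = \frac{136293844592}{71}$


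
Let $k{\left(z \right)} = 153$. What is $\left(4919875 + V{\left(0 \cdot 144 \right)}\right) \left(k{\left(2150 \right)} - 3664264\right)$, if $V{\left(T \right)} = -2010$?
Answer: $-18019603243015$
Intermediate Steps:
$\left(4919875 + V{\left(0 \cdot 144 \right)}\right) \left(k{\left(2150 \right)} - 3664264\right) = \left(4919875 - 2010\right) \left(153 - 3664264\right) = 4917865 \left(-3664111\right) = -18019603243015$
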